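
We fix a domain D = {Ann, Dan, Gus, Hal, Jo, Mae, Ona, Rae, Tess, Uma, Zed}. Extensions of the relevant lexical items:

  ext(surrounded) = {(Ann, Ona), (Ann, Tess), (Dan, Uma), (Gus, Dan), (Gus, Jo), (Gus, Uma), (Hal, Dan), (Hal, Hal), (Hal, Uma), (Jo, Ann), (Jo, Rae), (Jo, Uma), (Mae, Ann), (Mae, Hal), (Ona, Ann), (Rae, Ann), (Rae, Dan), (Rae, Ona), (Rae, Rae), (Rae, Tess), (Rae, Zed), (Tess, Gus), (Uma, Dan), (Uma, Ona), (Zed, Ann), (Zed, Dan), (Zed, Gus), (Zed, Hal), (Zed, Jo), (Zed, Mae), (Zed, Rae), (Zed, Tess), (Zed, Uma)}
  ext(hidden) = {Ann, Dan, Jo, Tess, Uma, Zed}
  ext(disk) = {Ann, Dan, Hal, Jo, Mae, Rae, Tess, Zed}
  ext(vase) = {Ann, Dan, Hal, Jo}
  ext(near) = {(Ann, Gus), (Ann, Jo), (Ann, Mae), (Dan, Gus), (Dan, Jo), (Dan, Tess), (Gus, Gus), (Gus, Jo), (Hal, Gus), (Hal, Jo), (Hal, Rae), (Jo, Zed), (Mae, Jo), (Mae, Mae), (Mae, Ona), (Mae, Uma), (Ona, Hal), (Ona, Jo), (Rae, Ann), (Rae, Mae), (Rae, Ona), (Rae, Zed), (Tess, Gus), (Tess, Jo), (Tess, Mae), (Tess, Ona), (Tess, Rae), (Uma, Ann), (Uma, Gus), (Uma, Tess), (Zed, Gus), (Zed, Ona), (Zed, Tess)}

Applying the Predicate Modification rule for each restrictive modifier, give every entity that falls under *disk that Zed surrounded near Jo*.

{Ann, Dan, Hal, Mae, Tess}

⟦that Zed surrounded⟧ = {x : ⟨Zed, x⟩ ∈ ⟦surrounded⟧} = {Ann, Dan, Gus, Hal, Jo, Mae, Rae, Tess, Uma}
⟦near Jo⟧ = {x : ⟨x, Jo⟩ ∈ ⟦near⟧} = {Ann, Dan, Gus, Hal, Mae, Ona, Tess}
⟦disk⟧ = {Ann, Dan, Hal, Jo, Mae, Rae, Tess, Zed}
… ∩ ⟦that Zed surrounded⟧ = {Ann, Dan, Hal, Jo, Mae, Rae, Tess, Zed} ∩ {Ann, Dan, Gus, Hal, Jo, Mae, Rae, Tess, Uma} = {Ann, Dan, Hal, Jo, Mae, Rae, Tess}
… ∩ ⟦near Jo⟧ = {Ann, Dan, Hal, Jo, Mae, Rae, Tess} ∩ {Ann, Dan, Gus, Hal, Mae, Ona, Tess} = {Ann, Dan, Hal, Mae, Tess}
So ⟦disk that Zed surrounded near Jo⟧ = {Ann, Dan, Hal, Mae, Tess}.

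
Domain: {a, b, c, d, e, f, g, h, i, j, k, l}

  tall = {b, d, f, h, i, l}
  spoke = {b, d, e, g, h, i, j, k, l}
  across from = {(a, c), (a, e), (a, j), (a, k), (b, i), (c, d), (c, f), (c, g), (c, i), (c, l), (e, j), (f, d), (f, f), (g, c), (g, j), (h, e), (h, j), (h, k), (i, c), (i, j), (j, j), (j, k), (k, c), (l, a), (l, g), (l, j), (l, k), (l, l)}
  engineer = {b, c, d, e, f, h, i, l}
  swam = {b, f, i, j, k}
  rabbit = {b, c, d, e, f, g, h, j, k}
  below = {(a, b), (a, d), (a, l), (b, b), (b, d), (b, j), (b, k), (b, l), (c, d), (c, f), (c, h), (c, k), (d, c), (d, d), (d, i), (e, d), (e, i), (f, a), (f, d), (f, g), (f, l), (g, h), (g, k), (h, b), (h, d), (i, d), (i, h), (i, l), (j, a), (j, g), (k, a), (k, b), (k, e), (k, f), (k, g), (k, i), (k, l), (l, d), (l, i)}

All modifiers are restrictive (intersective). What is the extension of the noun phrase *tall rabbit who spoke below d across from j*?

{h}

⟦who spoke⟧ = ⟦spoke⟧ = {b, d, e, g, h, i, j, k, l}
⟦below d⟧ = {x : ⟨x, d⟩ ∈ ⟦below⟧} = {a, b, c, d, e, f, h, i, l}
⟦across from j⟧ = {x : ⟨x, j⟩ ∈ ⟦across from⟧} = {a, e, g, h, i, j, l}
⟦rabbit⟧ = {b, c, d, e, f, g, h, j, k}
… ∩ ⟦who spoke⟧ = {b, c, d, e, f, g, h, j, k} ∩ {b, d, e, g, h, i, j, k, l} = {b, d, e, g, h, j, k}
… ∩ ⟦below d⟧ = {b, d, e, g, h, j, k} ∩ {a, b, c, d, e, f, h, i, l} = {b, d, e, h}
… ∩ ⟦across from j⟧ = {b, d, e, h} ∩ {a, e, g, h, i, j, l} = {e, h}
… ∩ ⟦tall⟧ = {e, h} ∩ {b, d, f, h, i, l} = {h}
So ⟦tall rabbit who spoke below d across from j⟧ = {h}.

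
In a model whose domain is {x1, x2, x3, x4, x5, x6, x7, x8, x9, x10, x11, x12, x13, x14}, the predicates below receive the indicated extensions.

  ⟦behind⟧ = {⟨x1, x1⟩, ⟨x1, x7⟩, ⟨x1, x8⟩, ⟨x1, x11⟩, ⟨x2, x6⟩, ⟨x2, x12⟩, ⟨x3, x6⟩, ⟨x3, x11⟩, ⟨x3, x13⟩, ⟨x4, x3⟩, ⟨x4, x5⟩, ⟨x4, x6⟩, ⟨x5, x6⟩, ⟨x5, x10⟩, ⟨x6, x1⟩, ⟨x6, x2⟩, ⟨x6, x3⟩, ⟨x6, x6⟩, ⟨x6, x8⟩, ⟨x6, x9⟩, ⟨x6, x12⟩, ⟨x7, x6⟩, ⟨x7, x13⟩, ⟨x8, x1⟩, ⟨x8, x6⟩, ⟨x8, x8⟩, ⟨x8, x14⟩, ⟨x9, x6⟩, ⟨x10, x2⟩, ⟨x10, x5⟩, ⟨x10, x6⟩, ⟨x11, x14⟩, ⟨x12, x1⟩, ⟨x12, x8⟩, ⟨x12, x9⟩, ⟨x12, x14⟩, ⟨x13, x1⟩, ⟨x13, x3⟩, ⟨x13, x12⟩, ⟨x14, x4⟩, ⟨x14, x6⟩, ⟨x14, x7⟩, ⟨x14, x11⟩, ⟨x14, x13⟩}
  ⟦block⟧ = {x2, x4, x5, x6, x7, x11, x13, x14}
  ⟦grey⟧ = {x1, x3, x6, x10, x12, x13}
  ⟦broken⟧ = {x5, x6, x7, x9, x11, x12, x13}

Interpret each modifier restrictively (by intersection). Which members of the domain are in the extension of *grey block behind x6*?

⟦behind x6⟧ = {x : ⟨x, x6⟩ ∈ ⟦behind⟧} = {x2, x3, x4, x5, x6, x7, x8, x9, x10, x14}
⟦block⟧ = {x2, x4, x5, x6, x7, x11, x13, x14}
… ∩ ⟦behind x6⟧ = {x2, x4, x5, x6, x7, x11, x13, x14} ∩ {x2, x3, x4, x5, x6, x7, x8, x9, x10, x14} = {x2, x4, x5, x6, x7, x14}
… ∩ ⟦grey⟧ = {x2, x4, x5, x6, x7, x14} ∩ {x1, x3, x6, x10, x12, x13} = {x6}
So ⟦grey block behind x6⟧ = {x6}.

{x6}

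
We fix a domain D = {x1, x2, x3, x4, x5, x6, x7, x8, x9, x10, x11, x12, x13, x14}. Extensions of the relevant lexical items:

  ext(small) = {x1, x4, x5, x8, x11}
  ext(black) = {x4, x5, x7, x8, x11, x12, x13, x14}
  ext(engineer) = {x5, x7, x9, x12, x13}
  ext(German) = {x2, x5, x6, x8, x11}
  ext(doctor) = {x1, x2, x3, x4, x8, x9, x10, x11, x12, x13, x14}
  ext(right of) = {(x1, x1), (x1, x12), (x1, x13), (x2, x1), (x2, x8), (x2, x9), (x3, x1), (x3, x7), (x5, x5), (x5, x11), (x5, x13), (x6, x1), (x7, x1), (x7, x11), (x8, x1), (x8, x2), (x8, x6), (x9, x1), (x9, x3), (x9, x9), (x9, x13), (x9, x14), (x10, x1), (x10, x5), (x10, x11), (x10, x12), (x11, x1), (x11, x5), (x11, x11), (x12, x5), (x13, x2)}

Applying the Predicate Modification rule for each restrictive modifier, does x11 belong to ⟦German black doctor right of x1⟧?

⟦right of x1⟧ = {x : ⟨x, x1⟩ ∈ ⟦right of⟧} = {x1, x2, x3, x6, x7, x8, x9, x10, x11}
⟦doctor⟧ = {x1, x2, x3, x4, x8, x9, x10, x11, x12, x13, x14}
… ∩ ⟦right of x1⟧ = {x1, x2, x3, x4, x8, x9, x10, x11, x12, x13, x14} ∩ {x1, x2, x3, x6, x7, x8, x9, x10, x11} = {x1, x2, x3, x8, x9, x10, x11}
… ∩ ⟦German⟧ = {x1, x2, x3, x8, x9, x10, x11} ∩ {x2, x5, x6, x8, x11} = {x2, x8, x11}
… ∩ ⟦black⟧ = {x2, x8, x11} ∩ {x4, x5, x7, x8, x11, x12, x13, x14} = {x8, x11}
⟦German black doctor right of x1⟧ = {x8, x11}; x11 ∈ this set.

yes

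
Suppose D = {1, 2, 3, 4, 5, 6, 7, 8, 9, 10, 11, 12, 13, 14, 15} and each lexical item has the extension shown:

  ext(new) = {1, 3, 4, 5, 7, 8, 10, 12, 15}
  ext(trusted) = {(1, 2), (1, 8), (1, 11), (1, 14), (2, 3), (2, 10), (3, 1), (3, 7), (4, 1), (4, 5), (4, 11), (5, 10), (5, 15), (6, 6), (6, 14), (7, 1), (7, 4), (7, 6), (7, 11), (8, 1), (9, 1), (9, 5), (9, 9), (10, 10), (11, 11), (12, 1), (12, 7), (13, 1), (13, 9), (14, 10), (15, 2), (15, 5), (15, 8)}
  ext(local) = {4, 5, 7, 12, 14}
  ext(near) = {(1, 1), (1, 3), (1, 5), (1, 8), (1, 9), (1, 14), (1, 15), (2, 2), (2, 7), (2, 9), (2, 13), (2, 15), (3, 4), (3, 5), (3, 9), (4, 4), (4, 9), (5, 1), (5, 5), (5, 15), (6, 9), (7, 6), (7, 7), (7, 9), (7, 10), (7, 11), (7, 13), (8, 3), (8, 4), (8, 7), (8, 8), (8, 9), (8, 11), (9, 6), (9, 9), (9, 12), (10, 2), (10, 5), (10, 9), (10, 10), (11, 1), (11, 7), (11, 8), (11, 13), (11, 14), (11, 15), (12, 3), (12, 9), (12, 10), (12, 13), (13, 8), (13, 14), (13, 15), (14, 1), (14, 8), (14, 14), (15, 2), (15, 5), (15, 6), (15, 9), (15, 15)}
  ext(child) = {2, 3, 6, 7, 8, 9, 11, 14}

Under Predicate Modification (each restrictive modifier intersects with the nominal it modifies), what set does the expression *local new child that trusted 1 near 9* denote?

{7}

⟦that trusted 1⟧ = {x : ⟨x, 1⟩ ∈ ⟦trusted⟧} = {3, 4, 7, 8, 9, 12, 13}
⟦near 9⟧ = {x : ⟨x, 9⟩ ∈ ⟦near⟧} = {1, 2, 3, 4, 6, 7, 8, 9, 10, 12, 15}
⟦child⟧ = {2, 3, 6, 7, 8, 9, 11, 14}
… ∩ ⟦that trusted 1⟧ = {2, 3, 6, 7, 8, 9, 11, 14} ∩ {3, 4, 7, 8, 9, 12, 13} = {3, 7, 8, 9}
… ∩ ⟦near 9⟧ = {3, 7, 8, 9} ∩ {1, 2, 3, 4, 6, 7, 8, 9, 10, 12, 15} = {3, 7, 8, 9}
… ∩ ⟦local⟧ = {3, 7, 8, 9} ∩ {4, 5, 7, 12, 14} = {7}
… ∩ ⟦new⟧ = {7} ∩ {1, 3, 4, 5, 7, 8, 10, 12, 15} = {7}
So ⟦local new child that trusted 1 near 9⟧ = {7}.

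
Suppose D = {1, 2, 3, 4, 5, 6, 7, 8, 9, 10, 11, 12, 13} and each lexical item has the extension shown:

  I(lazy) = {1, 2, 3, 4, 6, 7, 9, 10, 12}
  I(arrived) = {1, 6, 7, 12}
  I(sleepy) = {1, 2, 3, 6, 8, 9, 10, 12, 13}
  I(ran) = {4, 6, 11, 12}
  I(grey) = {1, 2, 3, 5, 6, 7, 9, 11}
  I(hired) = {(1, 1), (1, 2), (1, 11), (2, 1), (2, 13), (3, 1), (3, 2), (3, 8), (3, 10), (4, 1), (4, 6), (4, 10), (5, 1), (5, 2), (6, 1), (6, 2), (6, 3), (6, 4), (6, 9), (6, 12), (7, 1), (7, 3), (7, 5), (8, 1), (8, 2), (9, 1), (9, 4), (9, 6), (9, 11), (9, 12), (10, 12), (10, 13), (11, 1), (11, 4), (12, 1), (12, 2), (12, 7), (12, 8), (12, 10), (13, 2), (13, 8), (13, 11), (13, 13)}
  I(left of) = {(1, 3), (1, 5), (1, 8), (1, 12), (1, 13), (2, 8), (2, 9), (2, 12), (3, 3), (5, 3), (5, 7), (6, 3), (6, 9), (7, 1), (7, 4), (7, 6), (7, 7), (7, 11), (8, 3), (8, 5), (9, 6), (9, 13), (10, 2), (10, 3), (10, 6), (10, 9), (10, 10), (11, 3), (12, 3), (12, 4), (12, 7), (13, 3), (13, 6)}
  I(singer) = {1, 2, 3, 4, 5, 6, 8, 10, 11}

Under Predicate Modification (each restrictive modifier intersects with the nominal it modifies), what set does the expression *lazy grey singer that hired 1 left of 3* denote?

{1, 3, 6}

⟦that hired 1⟧ = {x : ⟨x, 1⟩ ∈ ⟦hired⟧} = {1, 2, 3, 4, 5, 6, 7, 8, 9, 11, 12}
⟦left of 3⟧ = {x : ⟨x, 3⟩ ∈ ⟦left of⟧} = {1, 3, 5, 6, 8, 10, 11, 12, 13}
⟦singer⟧ = {1, 2, 3, 4, 5, 6, 8, 10, 11}
… ∩ ⟦that hired 1⟧ = {1, 2, 3, 4, 5, 6, 8, 10, 11} ∩ {1, 2, 3, 4, 5, 6, 7, 8, 9, 11, 12} = {1, 2, 3, 4, 5, 6, 8, 11}
… ∩ ⟦left of 3⟧ = {1, 2, 3, 4, 5, 6, 8, 11} ∩ {1, 3, 5, 6, 8, 10, 11, 12, 13} = {1, 3, 5, 6, 8, 11}
… ∩ ⟦lazy⟧ = {1, 3, 5, 6, 8, 11} ∩ {1, 2, 3, 4, 6, 7, 9, 10, 12} = {1, 3, 6}
… ∩ ⟦grey⟧ = {1, 3, 6} ∩ {1, 2, 3, 5, 6, 7, 9, 11} = {1, 3, 6}
So ⟦lazy grey singer that hired 1 left of 3⟧ = {1, 3, 6}.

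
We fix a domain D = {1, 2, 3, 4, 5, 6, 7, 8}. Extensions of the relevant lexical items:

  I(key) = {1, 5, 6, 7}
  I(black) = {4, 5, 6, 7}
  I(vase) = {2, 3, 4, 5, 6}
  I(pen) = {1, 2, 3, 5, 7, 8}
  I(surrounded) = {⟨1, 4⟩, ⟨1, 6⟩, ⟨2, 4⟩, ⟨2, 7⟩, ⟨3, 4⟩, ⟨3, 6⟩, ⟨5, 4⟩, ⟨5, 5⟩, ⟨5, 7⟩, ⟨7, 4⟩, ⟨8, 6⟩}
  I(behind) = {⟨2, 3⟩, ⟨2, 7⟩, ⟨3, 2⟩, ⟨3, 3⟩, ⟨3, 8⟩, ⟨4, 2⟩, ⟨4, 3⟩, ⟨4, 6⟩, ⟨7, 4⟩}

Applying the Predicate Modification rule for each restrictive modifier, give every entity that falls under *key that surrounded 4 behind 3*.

⟦that surrounded 4⟧ = {x : ⟨x, 4⟩ ∈ ⟦surrounded⟧} = {1, 2, 3, 5, 7}
⟦behind 3⟧ = {x : ⟨x, 3⟩ ∈ ⟦behind⟧} = {2, 3, 4}
⟦key⟧ = {1, 5, 6, 7}
… ∩ ⟦that surrounded 4⟧ = {1, 5, 6, 7} ∩ {1, 2, 3, 5, 7} = {1, 5, 7}
… ∩ ⟦behind 3⟧ = {1, 5, 7} ∩ {2, 3, 4} = ∅
So ⟦key that surrounded 4 behind 3⟧ = {}.

{}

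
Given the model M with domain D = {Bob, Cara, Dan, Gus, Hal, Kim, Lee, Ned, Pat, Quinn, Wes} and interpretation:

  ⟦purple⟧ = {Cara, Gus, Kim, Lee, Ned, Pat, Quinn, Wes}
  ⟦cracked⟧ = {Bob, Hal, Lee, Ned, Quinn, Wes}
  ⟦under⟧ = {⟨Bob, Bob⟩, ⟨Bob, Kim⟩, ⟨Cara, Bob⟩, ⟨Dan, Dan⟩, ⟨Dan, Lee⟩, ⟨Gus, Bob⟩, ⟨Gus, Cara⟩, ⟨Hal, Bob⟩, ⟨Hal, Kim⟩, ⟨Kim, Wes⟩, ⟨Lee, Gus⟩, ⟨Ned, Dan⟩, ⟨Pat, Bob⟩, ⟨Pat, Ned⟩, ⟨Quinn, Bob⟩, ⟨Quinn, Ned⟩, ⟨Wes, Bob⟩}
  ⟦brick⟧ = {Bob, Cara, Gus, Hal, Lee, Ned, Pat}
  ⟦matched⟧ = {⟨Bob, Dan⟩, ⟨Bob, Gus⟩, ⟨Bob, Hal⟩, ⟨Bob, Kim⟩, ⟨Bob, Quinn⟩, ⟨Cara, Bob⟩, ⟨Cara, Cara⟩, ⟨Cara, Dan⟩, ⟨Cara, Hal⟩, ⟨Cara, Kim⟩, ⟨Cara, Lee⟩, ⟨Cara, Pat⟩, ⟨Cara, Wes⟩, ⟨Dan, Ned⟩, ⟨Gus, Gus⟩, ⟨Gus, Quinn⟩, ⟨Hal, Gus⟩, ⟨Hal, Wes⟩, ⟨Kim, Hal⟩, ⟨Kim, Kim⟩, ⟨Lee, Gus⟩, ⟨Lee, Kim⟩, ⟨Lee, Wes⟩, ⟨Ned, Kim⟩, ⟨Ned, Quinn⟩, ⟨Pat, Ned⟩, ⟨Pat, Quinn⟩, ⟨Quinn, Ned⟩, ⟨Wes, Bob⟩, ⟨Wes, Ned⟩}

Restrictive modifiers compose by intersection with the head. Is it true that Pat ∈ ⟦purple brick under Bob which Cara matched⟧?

yes

⟦under Bob⟧ = {x : ⟨x, Bob⟩ ∈ ⟦under⟧} = {Bob, Cara, Gus, Hal, Pat, Quinn, Wes}
⟦which Cara matched⟧ = {x : ⟨Cara, x⟩ ∈ ⟦matched⟧} = {Bob, Cara, Dan, Hal, Kim, Lee, Pat, Wes}
⟦brick⟧ = {Bob, Cara, Gus, Hal, Lee, Ned, Pat}
… ∩ ⟦under Bob⟧ = {Bob, Cara, Gus, Hal, Lee, Ned, Pat} ∩ {Bob, Cara, Gus, Hal, Pat, Quinn, Wes} = {Bob, Cara, Gus, Hal, Pat}
… ∩ ⟦which Cara matched⟧ = {Bob, Cara, Gus, Hal, Pat} ∩ {Bob, Cara, Dan, Hal, Kim, Lee, Pat, Wes} = {Bob, Cara, Hal, Pat}
… ∩ ⟦purple⟧ = {Bob, Cara, Hal, Pat} ∩ {Cara, Gus, Kim, Lee, Ned, Pat, Quinn, Wes} = {Cara, Pat}
⟦purple brick under Bob which Cara matched⟧ = {Cara, Pat}; Pat ∈ this set.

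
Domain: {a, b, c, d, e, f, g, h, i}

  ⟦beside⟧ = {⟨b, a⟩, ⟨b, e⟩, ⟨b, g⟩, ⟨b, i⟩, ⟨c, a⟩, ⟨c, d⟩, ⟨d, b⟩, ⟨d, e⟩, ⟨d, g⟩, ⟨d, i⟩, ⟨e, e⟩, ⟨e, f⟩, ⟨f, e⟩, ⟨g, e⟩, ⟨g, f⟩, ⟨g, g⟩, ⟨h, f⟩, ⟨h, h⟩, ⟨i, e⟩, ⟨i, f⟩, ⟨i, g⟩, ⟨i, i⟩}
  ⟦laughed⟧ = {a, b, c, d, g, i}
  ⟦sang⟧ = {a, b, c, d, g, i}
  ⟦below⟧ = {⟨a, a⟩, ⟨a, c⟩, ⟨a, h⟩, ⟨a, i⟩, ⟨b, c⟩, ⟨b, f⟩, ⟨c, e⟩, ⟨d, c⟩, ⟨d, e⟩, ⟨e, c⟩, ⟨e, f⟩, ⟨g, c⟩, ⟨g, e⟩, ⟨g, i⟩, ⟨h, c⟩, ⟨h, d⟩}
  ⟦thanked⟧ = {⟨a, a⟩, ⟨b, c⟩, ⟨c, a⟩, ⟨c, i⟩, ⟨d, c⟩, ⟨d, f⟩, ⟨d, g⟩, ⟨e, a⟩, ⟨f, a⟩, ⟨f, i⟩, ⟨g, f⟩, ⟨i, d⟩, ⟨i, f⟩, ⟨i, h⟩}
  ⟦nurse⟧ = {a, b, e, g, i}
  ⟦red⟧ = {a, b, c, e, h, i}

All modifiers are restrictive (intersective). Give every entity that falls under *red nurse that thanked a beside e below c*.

{e}

⟦that thanked a⟧ = {x : ⟨x, a⟩ ∈ ⟦thanked⟧} = {a, c, e, f}
⟦beside e⟧ = {x : ⟨x, e⟩ ∈ ⟦beside⟧} = {b, d, e, f, g, i}
⟦below c⟧ = {x : ⟨x, c⟩ ∈ ⟦below⟧} = {a, b, d, e, g, h}
⟦nurse⟧ = {a, b, e, g, i}
… ∩ ⟦that thanked a⟧ = {a, b, e, g, i} ∩ {a, c, e, f} = {a, e}
… ∩ ⟦beside e⟧ = {a, e} ∩ {b, d, e, f, g, i} = {e}
… ∩ ⟦below c⟧ = {e} ∩ {a, b, d, e, g, h} = {e}
… ∩ ⟦red⟧ = {e} ∩ {a, b, c, e, h, i} = {e}
So ⟦red nurse that thanked a beside e below c⟧ = {e}.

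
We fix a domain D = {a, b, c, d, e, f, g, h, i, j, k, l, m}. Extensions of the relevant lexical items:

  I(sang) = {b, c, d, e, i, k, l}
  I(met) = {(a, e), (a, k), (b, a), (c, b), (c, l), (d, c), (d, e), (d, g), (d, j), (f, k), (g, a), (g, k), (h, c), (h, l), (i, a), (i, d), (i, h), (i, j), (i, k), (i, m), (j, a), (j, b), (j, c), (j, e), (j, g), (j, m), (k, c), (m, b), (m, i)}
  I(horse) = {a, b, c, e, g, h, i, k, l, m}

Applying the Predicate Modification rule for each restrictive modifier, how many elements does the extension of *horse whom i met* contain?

⟦whom i met⟧ = {x : ⟨i, x⟩ ∈ ⟦met⟧} = {a, d, h, j, k, m}
⟦horse⟧ = {a, b, c, e, g, h, i, k, l, m}
… ∩ ⟦whom i met⟧ = {a, b, c, e, g, h, i, k, l, m} ∩ {a, d, h, j, k, m} = {a, h, k, m}
⟦horse whom i met⟧ = {a, h, k, m}, so the cardinality is 4.

4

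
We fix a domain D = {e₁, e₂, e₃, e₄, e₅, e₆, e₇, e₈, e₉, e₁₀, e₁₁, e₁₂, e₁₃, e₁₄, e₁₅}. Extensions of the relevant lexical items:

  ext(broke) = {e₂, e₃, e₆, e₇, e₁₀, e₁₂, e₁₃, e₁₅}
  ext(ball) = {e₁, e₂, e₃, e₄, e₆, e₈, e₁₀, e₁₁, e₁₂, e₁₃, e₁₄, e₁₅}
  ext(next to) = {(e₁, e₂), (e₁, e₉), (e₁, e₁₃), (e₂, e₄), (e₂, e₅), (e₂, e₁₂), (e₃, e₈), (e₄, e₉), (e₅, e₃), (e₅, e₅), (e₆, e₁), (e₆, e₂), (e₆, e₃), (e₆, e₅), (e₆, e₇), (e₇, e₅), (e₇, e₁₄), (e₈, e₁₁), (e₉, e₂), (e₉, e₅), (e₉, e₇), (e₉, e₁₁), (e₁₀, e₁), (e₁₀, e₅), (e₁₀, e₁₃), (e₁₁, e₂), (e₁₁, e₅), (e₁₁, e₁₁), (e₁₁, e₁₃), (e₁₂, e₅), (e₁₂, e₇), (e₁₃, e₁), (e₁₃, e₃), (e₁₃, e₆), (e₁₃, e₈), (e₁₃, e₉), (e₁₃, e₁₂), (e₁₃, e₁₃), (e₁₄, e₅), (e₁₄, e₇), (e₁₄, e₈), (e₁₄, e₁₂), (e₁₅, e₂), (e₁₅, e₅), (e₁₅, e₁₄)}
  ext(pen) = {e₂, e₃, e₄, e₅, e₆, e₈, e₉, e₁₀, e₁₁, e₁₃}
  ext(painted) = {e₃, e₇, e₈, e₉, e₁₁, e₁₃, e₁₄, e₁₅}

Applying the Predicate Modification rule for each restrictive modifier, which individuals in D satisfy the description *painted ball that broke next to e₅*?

{e₁₅}

⟦that broke⟧ = ⟦broke⟧ = {e₂, e₃, e₆, e₇, e₁₀, e₁₂, e₁₃, e₁₅}
⟦next to e₅⟧ = {x : ⟨x, e₅⟩ ∈ ⟦next to⟧} = {e₂, e₅, e₆, e₇, e₉, e₁₀, e₁₁, e₁₂, e₁₄, e₁₅}
⟦ball⟧ = {e₁, e₂, e₃, e₄, e₆, e₈, e₁₀, e₁₁, e₁₂, e₁₃, e₁₄, e₁₅}
… ∩ ⟦that broke⟧ = {e₁, e₂, e₃, e₄, e₆, e₈, e₁₀, e₁₁, e₁₂, e₁₃, e₁₄, e₁₅} ∩ {e₂, e₃, e₆, e₇, e₁₀, e₁₂, e₁₃, e₁₅} = {e₂, e₃, e₆, e₁₀, e₁₂, e₁₃, e₁₅}
… ∩ ⟦next to e₅⟧ = {e₂, e₃, e₆, e₁₀, e₁₂, e₁₃, e₁₅} ∩ {e₂, e₅, e₆, e₇, e₉, e₁₀, e₁₁, e₁₂, e₁₄, e₁₅} = {e₂, e₆, e₁₀, e₁₂, e₁₅}
… ∩ ⟦painted⟧ = {e₂, e₆, e₁₀, e₁₂, e₁₅} ∩ {e₃, e₇, e₈, e₉, e₁₁, e₁₃, e₁₄, e₁₅} = {e₁₅}
So ⟦painted ball that broke next to e₅⟧ = {e₁₅}.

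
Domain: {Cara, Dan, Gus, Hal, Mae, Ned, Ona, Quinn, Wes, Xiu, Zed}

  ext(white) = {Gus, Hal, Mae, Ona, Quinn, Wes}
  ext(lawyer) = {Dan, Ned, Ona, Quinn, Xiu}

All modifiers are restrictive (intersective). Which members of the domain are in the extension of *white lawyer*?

⟦lawyer⟧ = {Dan, Ned, Ona, Quinn, Xiu}
… ∩ ⟦white⟧ = {Dan, Ned, Ona, Quinn, Xiu} ∩ {Gus, Hal, Mae, Ona, Quinn, Wes} = {Ona, Quinn}
So ⟦white lawyer⟧ = {Ona, Quinn}.

{Ona, Quinn}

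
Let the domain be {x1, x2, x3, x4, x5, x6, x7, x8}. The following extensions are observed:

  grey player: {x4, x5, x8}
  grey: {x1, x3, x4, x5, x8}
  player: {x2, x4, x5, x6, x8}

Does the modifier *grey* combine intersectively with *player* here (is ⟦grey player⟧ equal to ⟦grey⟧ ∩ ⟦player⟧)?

⟦grey⟧ ∩ ⟦player⟧ = {x1, x3, x4, x5, x8} ∩ {x2, x4, x5, x6, x8} = {x4, x5, x8}
Observed ⟦grey player⟧ = {x4, x5, x8}.
These coincide, so the modifier is intersective here.

yes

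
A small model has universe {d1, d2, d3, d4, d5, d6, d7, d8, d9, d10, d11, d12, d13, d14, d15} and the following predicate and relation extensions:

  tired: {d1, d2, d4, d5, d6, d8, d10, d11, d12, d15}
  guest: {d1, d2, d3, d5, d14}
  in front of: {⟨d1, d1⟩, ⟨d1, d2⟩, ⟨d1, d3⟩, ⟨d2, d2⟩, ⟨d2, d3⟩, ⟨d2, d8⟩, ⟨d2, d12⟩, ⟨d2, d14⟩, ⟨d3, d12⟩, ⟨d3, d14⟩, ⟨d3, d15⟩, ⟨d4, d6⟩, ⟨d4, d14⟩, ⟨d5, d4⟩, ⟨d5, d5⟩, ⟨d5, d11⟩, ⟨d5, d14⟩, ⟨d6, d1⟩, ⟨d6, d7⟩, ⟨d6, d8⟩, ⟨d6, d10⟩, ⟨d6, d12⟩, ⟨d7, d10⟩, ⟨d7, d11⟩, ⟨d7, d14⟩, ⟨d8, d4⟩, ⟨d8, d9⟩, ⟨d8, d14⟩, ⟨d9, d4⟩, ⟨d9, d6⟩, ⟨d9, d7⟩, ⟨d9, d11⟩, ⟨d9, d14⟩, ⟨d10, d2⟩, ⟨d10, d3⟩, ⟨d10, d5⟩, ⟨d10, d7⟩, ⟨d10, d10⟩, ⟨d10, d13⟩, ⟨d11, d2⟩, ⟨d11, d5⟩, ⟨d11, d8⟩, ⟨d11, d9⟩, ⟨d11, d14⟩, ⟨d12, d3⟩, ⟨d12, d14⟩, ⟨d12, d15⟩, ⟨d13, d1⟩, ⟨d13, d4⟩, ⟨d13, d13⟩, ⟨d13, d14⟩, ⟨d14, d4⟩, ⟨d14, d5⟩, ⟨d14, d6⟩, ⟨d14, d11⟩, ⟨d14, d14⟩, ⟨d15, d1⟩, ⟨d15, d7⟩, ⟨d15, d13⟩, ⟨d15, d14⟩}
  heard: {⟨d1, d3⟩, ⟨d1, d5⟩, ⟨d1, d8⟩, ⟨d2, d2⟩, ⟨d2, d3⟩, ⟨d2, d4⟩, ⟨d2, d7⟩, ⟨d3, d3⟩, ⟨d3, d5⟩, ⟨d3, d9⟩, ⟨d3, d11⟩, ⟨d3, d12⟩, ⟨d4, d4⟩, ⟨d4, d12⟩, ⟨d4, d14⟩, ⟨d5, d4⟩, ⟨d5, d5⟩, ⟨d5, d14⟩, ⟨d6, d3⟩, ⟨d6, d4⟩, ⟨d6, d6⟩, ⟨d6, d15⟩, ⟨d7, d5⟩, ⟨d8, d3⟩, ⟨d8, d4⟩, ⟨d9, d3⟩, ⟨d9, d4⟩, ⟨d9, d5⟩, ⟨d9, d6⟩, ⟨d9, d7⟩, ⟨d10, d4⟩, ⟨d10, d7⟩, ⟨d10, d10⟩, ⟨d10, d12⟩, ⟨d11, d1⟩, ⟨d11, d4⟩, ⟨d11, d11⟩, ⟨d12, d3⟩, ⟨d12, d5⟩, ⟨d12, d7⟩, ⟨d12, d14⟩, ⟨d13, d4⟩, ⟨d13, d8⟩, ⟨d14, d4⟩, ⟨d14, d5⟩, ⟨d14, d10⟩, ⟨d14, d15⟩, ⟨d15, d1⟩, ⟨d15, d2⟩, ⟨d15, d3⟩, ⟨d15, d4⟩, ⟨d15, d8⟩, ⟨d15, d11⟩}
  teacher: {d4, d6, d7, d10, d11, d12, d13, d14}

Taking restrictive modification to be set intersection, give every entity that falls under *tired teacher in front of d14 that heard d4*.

{d4, d11}

⟦in front of d14⟧ = {x : ⟨x, d14⟩ ∈ ⟦in front of⟧} = {d2, d3, d4, d5, d7, d8, d9, d11, d12, d13, d14, d15}
⟦that heard d4⟧ = {x : ⟨x, d4⟩ ∈ ⟦heard⟧} = {d2, d4, d5, d6, d8, d9, d10, d11, d13, d14, d15}
⟦teacher⟧ = {d4, d6, d7, d10, d11, d12, d13, d14}
… ∩ ⟦in front of d14⟧ = {d4, d6, d7, d10, d11, d12, d13, d14} ∩ {d2, d3, d4, d5, d7, d8, d9, d11, d12, d13, d14, d15} = {d4, d7, d11, d12, d13, d14}
… ∩ ⟦that heard d4⟧ = {d4, d7, d11, d12, d13, d14} ∩ {d2, d4, d5, d6, d8, d9, d10, d11, d13, d14, d15} = {d4, d11, d13, d14}
… ∩ ⟦tired⟧ = {d4, d11, d13, d14} ∩ {d1, d2, d4, d5, d6, d8, d10, d11, d12, d15} = {d4, d11}
So ⟦tired teacher in front of d14 that heard d4⟧ = {d4, d11}.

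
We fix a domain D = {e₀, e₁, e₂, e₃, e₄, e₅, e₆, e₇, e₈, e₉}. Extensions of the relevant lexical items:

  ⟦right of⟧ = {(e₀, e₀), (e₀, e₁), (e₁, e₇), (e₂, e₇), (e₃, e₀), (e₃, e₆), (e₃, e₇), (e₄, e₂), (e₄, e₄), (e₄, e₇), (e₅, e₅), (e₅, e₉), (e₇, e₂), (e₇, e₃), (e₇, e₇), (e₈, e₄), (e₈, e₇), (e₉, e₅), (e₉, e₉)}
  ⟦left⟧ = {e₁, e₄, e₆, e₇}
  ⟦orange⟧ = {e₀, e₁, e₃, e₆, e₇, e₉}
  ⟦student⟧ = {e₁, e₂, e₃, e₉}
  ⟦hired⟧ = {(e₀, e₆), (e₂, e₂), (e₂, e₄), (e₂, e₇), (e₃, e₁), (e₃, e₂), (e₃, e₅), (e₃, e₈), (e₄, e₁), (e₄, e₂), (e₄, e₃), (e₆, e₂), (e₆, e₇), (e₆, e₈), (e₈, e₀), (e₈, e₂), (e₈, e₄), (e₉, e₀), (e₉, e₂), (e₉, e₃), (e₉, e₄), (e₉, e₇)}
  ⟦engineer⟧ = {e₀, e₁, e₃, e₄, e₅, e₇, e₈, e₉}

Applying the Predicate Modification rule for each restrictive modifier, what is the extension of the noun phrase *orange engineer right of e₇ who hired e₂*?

{e₃}

⟦right of e₇⟧ = {x : ⟨x, e₇⟩ ∈ ⟦right of⟧} = {e₁, e₂, e₃, e₄, e₇, e₈}
⟦who hired e₂⟧ = {x : ⟨x, e₂⟩ ∈ ⟦hired⟧} = {e₂, e₃, e₄, e₆, e₈, e₉}
⟦engineer⟧ = {e₀, e₁, e₃, e₄, e₅, e₇, e₈, e₉}
… ∩ ⟦right of e₇⟧ = {e₀, e₁, e₃, e₄, e₅, e₇, e₈, e₉} ∩ {e₁, e₂, e₃, e₄, e₇, e₈} = {e₁, e₃, e₄, e₇, e₈}
… ∩ ⟦who hired e₂⟧ = {e₁, e₃, e₄, e₇, e₈} ∩ {e₂, e₃, e₄, e₆, e₈, e₉} = {e₃, e₄, e₈}
… ∩ ⟦orange⟧ = {e₃, e₄, e₈} ∩ {e₀, e₁, e₃, e₆, e₇, e₉} = {e₃}
So ⟦orange engineer right of e₇ who hired e₂⟧ = {e₃}.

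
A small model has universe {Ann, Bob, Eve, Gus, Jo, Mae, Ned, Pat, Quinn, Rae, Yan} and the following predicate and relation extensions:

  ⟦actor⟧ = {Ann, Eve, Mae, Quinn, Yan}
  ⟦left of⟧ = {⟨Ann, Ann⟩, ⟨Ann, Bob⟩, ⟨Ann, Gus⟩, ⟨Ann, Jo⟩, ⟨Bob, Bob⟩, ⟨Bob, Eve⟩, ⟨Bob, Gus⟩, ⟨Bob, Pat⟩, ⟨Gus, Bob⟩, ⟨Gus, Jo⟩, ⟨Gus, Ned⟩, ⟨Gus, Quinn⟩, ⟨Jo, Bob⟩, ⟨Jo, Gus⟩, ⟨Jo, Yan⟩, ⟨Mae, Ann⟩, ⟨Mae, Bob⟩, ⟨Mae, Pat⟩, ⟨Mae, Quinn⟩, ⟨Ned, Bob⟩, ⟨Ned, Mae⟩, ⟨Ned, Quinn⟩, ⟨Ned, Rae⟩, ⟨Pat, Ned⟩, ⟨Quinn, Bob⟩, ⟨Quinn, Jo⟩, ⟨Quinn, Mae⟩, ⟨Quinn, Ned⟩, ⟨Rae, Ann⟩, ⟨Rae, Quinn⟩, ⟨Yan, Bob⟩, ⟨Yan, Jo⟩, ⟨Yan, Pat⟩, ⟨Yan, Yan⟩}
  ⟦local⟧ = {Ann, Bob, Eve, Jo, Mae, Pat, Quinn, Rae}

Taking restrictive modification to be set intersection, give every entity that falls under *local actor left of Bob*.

{Ann, Mae, Quinn}

⟦left of Bob⟧ = {x : ⟨x, Bob⟩ ∈ ⟦left of⟧} = {Ann, Bob, Gus, Jo, Mae, Ned, Quinn, Yan}
⟦actor⟧ = {Ann, Eve, Mae, Quinn, Yan}
… ∩ ⟦left of Bob⟧ = {Ann, Eve, Mae, Quinn, Yan} ∩ {Ann, Bob, Gus, Jo, Mae, Ned, Quinn, Yan} = {Ann, Mae, Quinn, Yan}
… ∩ ⟦local⟧ = {Ann, Mae, Quinn, Yan} ∩ {Ann, Bob, Eve, Jo, Mae, Pat, Quinn, Rae} = {Ann, Mae, Quinn}
So ⟦local actor left of Bob⟧ = {Ann, Mae, Quinn}.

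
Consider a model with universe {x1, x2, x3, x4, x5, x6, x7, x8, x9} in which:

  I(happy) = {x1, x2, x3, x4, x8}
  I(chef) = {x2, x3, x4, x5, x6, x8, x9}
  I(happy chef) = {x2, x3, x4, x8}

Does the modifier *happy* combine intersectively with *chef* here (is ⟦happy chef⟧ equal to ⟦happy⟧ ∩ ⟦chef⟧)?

⟦happy⟧ ∩ ⟦chef⟧ = {x1, x2, x3, x4, x8} ∩ {x2, x3, x4, x5, x6, x8, x9} = {x2, x3, x4, x8}
Observed ⟦happy chef⟧ = {x2, x3, x4, x8}.
These coincide, so the modifier is intersective here.

yes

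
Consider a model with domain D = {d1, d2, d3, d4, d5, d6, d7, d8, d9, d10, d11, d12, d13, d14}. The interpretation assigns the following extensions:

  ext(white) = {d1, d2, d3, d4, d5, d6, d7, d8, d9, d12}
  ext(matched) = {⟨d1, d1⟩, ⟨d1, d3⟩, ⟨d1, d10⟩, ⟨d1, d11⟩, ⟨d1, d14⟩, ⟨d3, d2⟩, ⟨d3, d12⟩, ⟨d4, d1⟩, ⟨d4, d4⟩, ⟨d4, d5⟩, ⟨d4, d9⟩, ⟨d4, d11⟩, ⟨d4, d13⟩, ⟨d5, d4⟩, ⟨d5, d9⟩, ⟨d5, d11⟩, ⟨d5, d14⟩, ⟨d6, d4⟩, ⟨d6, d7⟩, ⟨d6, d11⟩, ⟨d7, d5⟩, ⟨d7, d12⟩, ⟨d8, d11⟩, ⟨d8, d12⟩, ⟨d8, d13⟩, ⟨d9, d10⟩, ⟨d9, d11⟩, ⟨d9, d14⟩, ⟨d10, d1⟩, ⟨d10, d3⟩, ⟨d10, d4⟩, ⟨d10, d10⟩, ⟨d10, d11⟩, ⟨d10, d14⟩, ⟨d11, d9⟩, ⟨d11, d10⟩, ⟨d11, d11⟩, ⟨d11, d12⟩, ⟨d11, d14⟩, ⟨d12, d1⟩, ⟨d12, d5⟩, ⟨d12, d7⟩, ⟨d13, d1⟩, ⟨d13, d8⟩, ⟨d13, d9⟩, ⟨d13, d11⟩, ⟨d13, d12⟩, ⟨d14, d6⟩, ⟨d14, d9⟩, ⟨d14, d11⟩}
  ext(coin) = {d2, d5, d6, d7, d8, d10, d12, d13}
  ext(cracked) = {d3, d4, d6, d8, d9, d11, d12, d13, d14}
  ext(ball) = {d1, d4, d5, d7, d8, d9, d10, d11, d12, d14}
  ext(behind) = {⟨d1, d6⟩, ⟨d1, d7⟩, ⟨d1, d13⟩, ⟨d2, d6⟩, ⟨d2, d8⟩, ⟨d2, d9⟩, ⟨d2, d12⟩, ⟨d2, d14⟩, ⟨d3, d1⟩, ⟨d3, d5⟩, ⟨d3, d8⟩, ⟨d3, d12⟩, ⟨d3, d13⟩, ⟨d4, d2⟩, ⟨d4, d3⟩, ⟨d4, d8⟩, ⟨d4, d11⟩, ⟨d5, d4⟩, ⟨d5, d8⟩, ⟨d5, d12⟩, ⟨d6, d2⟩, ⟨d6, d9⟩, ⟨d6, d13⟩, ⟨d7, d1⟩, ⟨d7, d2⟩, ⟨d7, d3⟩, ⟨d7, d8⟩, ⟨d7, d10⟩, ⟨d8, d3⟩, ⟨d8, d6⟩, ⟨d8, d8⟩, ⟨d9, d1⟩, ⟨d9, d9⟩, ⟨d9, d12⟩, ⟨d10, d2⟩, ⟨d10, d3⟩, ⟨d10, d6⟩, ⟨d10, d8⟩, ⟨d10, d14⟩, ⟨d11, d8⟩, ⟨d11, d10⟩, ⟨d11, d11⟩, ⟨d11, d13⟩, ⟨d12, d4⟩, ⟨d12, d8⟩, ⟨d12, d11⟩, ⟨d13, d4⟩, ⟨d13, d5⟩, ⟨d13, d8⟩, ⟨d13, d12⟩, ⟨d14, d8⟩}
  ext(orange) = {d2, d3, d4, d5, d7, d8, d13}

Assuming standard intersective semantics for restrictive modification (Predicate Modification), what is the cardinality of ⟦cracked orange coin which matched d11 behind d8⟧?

⟦which matched d11⟧ = {x : ⟨x, d11⟩ ∈ ⟦matched⟧} = {d1, d4, d5, d6, d8, d9, d10, d11, d13, d14}
⟦behind d8⟧ = {x : ⟨x, d8⟩ ∈ ⟦behind⟧} = {d2, d3, d4, d5, d7, d8, d10, d11, d12, d13, d14}
⟦coin⟧ = {d2, d5, d6, d7, d8, d10, d12, d13}
… ∩ ⟦which matched d11⟧ = {d2, d5, d6, d7, d8, d10, d12, d13} ∩ {d1, d4, d5, d6, d8, d9, d10, d11, d13, d14} = {d5, d6, d8, d10, d13}
… ∩ ⟦behind d8⟧ = {d5, d6, d8, d10, d13} ∩ {d2, d3, d4, d5, d7, d8, d10, d11, d12, d13, d14} = {d5, d8, d10, d13}
… ∩ ⟦cracked⟧ = {d5, d8, d10, d13} ∩ {d3, d4, d6, d8, d9, d11, d12, d13, d14} = {d8, d13}
… ∩ ⟦orange⟧ = {d8, d13} ∩ {d2, d3, d4, d5, d7, d8, d13} = {d8, d13}
⟦cracked orange coin which matched d11 behind d8⟧ = {d8, d13}, so the cardinality is 2.

2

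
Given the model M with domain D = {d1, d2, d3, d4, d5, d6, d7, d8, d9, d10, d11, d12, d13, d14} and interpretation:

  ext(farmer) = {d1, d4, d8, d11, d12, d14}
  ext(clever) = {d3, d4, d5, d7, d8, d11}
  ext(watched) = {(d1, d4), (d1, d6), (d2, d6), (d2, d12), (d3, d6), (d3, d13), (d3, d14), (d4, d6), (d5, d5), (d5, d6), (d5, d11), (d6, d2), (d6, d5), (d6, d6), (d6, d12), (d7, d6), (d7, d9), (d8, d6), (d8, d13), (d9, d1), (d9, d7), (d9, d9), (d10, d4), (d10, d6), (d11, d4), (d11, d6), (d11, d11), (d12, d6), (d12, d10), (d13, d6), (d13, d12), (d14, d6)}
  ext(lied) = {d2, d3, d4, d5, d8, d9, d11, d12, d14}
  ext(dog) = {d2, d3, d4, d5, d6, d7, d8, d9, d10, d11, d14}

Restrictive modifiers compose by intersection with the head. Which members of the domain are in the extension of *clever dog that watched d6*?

{d3, d4, d5, d7, d8, d11}

⟦that watched d6⟧ = {x : ⟨x, d6⟩ ∈ ⟦watched⟧} = {d1, d2, d3, d4, d5, d6, d7, d8, d10, d11, d12, d13, d14}
⟦dog⟧ = {d2, d3, d4, d5, d6, d7, d8, d9, d10, d11, d14}
… ∩ ⟦that watched d6⟧ = {d2, d3, d4, d5, d6, d7, d8, d9, d10, d11, d14} ∩ {d1, d2, d3, d4, d5, d6, d7, d8, d10, d11, d12, d13, d14} = {d2, d3, d4, d5, d6, d7, d8, d10, d11, d14}
… ∩ ⟦clever⟧ = {d2, d3, d4, d5, d6, d7, d8, d10, d11, d14} ∩ {d3, d4, d5, d7, d8, d11} = {d3, d4, d5, d7, d8, d11}
So ⟦clever dog that watched d6⟧ = {d3, d4, d5, d7, d8, d11}.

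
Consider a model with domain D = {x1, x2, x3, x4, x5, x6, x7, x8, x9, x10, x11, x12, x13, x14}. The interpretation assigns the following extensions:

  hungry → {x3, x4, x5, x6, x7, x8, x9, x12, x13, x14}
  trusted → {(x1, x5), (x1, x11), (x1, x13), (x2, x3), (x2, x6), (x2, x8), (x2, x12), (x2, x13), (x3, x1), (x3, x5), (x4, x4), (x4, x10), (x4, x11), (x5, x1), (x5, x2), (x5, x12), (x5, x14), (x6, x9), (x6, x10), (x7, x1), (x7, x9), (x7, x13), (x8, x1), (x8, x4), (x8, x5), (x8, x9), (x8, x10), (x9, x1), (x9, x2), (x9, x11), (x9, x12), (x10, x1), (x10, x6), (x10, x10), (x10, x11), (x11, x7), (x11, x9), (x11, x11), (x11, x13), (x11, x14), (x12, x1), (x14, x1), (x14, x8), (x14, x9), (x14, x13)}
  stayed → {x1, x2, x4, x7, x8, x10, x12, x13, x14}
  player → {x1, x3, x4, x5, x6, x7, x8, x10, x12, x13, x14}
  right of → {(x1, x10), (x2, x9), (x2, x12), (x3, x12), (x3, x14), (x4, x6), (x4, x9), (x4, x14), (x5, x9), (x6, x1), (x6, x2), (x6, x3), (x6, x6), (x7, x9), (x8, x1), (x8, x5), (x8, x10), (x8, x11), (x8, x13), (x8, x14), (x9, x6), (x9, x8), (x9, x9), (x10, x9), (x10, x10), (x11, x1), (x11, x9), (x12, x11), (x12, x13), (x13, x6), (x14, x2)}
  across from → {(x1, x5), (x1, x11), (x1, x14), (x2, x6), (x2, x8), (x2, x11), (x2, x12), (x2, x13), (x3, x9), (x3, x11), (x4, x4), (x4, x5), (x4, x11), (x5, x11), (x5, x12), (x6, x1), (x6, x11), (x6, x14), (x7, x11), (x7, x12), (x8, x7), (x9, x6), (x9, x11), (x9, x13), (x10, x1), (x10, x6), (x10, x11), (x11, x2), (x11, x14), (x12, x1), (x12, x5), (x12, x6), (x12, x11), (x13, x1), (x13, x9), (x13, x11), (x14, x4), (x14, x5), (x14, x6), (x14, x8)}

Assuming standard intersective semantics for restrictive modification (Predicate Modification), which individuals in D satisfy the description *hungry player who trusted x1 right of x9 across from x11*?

{x5, x7}

⟦who trusted x1⟧ = {x : ⟨x, x1⟩ ∈ ⟦trusted⟧} = {x3, x5, x7, x8, x9, x10, x12, x14}
⟦right of x9⟧ = {x : ⟨x, x9⟩ ∈ ⟦right of⟧} = {x2, x4, x5, x7, x9, x10, x11}
⟦across from x11⟧ = {x : ⟨x, x11⟩ ∈ ⟦across from⟧} = {x1, x2, x3, x4, x5, x6, x7, x9, x10, x12, x13}
⟦player⟧ = {x1, x3, x4, x5, x6, x7, x8, x10, x12, x13, x14}
… ∩ ⟦who trusted x1⟧ = {x1, x3, x4, x5, x6, x7, x8, x10, x12, x13, x14} ∩ {x3, x5, x7, x8, x9, x10, x12, x14} = {x3, x5, x7, x8, x10, x12, x14}
… ∩ ⟦right of x9⟧ = {x3, x5, x7, x8, x10, x12, x14} ∩ {x2, x4, x5, x7, x9, x10, x11} = {x5, x7, x10}
… ∩ ⟦across from x11⟧ = {x5, x7, x10} ∩ {x1, x2, x3, x4, x5, x6, x7, x9, x10, x12, x13} = {x5, x7, x10}
… ∩ ⟦hungry⟧ = {x5, x7, x10} ∩ {x3, x4, x5, x6, x7, x8, x9, x12, x13, x14} = {x5, x7}
So ⟦hungry player who trusted x1 right of x9 across from x11⟧ = {x5, x7}.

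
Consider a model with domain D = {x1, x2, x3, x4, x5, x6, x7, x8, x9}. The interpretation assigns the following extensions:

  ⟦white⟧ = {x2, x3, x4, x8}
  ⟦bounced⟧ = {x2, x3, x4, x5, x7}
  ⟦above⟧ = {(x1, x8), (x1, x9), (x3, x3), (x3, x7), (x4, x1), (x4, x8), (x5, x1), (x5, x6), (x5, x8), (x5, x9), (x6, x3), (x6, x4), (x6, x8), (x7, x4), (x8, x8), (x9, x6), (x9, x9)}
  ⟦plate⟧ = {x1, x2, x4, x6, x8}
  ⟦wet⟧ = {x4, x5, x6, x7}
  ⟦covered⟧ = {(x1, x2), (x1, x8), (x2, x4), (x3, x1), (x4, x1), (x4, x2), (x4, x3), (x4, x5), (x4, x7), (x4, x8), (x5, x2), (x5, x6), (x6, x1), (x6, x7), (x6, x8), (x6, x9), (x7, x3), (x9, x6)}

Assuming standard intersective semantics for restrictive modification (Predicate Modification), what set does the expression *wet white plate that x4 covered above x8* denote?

{ }

⟦that x4 covered⟧ = {x : ⟨x4, x⟩ ∈ ⟦covered⟧} = {x1, x2, x3, x5, x7, x8}
⟦above x8⟧ = {x : ⟨x, x8⟩ ∈ ⟦above⟧} = {x1, x4, x5, x6, x8}
⟦plate⟧ = {x1, x2, x4, x6, x8}
… ∩ ⟦that x4 covered⟧ = {x1, x2, x4, x6, x8} ∩ {x1, x2, x3, x5, x7, x8} = {x1, x2, x8}
… ∩ ⟦above x8⟧ = {x1, x2, x8} ∩ {x1, x4, x5, x6, x8} = {x1, x8}
… ∩ ⟦wet⟧ = {x1, x8} ∩ {x4, x5, x6, x7} = ∅
… ∩ ⟦white⟧ = ∅ ∩ {x2, x3, x4, x8} = ∅
So ⟦wet white plate that x4 covered above x8⟧ = { }.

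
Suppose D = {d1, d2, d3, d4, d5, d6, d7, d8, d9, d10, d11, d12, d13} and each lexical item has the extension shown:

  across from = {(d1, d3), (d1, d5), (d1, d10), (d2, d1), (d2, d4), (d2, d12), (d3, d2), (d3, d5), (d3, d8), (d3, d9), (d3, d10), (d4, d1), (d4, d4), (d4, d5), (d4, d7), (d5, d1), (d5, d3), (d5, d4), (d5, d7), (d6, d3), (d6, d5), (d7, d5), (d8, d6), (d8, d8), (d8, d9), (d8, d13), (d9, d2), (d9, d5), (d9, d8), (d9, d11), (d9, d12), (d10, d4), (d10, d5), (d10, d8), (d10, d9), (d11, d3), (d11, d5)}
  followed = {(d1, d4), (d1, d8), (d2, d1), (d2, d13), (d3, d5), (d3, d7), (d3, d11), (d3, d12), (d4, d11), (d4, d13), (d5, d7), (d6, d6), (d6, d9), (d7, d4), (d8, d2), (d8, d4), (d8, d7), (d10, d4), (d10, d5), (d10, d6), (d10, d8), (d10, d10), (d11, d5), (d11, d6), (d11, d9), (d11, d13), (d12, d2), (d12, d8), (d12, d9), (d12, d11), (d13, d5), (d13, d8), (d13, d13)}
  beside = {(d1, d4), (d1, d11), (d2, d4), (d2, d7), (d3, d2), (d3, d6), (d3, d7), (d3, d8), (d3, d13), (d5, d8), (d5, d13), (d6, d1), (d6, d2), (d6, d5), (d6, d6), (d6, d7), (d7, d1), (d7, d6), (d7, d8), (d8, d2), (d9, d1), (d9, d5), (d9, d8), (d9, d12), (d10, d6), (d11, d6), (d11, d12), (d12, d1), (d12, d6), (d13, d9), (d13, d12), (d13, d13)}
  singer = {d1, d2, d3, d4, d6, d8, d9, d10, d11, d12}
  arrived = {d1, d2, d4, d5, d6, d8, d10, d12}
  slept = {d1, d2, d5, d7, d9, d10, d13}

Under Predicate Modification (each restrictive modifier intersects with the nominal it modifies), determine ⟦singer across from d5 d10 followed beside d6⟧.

⟦across from d5⟧ = {x : ⟨x, d5⟩ ∈ ⟦across from⟧} = {d1, d3, d4, d6, d7, d9, d10, d11}
⟦d10 followed⟧ = {x : ⟨d10, x⟩ ∈ ⟦followed⟧} = {d4, d5, d6, d8, d10}
⟦beside d6⟧ = {x : ⟨x, d6⟩ ∈ ⟦beside⟧} = {d3, d6, d7, d10, d11, d12}
⟦singer⟧ = {d1, d2, d3, d4, d6, d8, d9, d10, d11, d12}
… ∩ ⟦across from d5⟧ = {d1, d2, d3, d4, d6, d8, d9, d10, d11, d12} ∩ {d1, d3, d4, d6, d7, d9, d10, d11} = {d1, d3, d4, d6, d9, d10, d11}
… ∩ ⟦d10 followed⟧ = {d1, d3, d4, d6, d9, d10, d11} ∩ {d4, d5, d6, d8, d10} = {d4, d6, d10}
… ∩ ⟦beside d6⟧ = {d4, d6, d10} ∩ {d3, d6, d7, d10, d11, d12} = {d6, d10}
So ⟦singer across from d5 d10 followed beside d6⟧ = {d6, d10}.

{d6, d10}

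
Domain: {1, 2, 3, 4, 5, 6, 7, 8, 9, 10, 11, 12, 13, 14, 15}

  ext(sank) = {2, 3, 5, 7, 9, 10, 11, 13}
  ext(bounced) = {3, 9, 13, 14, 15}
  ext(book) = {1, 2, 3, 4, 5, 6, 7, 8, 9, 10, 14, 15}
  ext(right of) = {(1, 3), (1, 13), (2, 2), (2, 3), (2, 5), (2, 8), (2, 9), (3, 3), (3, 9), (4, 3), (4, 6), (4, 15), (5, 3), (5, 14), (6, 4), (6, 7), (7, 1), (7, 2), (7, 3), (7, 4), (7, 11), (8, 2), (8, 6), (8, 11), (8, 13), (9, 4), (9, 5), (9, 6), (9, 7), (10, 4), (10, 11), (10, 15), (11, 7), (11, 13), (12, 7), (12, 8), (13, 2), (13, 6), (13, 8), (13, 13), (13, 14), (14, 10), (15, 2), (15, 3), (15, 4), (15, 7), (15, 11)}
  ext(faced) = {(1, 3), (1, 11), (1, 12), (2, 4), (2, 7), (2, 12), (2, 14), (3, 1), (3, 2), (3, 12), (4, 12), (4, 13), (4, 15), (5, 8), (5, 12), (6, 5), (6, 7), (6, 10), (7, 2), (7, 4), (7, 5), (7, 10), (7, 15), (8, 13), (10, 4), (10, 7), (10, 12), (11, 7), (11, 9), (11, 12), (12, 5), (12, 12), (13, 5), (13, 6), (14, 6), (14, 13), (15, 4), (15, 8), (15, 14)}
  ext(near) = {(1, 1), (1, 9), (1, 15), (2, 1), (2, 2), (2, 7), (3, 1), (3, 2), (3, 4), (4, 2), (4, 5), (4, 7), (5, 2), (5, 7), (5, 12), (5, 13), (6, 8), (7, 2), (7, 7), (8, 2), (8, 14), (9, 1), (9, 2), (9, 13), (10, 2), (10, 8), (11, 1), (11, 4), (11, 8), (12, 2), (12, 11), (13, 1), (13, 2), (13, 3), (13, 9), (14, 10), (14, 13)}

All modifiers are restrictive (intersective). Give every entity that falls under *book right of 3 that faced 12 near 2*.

{2, 3, 4, 5}

⟦right of 3⟧ = {x : ⟨x, 3⟩ ∈ ⟦right of⟧} = {1, 2, 3, 4, 5, 7, 15}
⟦that faced 12⟧ = {x : ⟨x, 12⟩ ∈ ⟦faced⟧} = {1, 2, 3, 4, 5, 10, 11, 12}
⟦near 2⟧ = {x : ⟨x, 2⟩ ∈ ⟦near⟧} = {2, 3, 4, 5, 7, 8, 9, 10, 12, 13}
⟦book⟧ = {1, 2, 3, 4, 5, 6, 7, 8, 9, 10, 14, 15}
… ∩ ⟦right of 3⟧ = {1, 2, 3, 4, 5, 6, 7, 8, 9, 10, 14, 15} ∩ {1, 2, 3, 4, 5, 7, 15} = {1, 2, 3, 4, 5, 7, 15}
… ∩ ⟦that faced 12⟧ = {1, 2, 3, 4, 5, 7, 15} ∩ {1, 2, 3, 4, 5, 10, 11, 12} = {1, 2, 3, 4, 5}
… ∩ ⟦near 2⟧ = {1, 2, 3, 4, 5} ∩ {2, 3, 4, 5, 7, 8, 9, 10, 12, 13} = {2, 3, 4, 5}
So ⟦book right of 3 that faced 12 near 2⟧ = {2, 3, 4, 5}.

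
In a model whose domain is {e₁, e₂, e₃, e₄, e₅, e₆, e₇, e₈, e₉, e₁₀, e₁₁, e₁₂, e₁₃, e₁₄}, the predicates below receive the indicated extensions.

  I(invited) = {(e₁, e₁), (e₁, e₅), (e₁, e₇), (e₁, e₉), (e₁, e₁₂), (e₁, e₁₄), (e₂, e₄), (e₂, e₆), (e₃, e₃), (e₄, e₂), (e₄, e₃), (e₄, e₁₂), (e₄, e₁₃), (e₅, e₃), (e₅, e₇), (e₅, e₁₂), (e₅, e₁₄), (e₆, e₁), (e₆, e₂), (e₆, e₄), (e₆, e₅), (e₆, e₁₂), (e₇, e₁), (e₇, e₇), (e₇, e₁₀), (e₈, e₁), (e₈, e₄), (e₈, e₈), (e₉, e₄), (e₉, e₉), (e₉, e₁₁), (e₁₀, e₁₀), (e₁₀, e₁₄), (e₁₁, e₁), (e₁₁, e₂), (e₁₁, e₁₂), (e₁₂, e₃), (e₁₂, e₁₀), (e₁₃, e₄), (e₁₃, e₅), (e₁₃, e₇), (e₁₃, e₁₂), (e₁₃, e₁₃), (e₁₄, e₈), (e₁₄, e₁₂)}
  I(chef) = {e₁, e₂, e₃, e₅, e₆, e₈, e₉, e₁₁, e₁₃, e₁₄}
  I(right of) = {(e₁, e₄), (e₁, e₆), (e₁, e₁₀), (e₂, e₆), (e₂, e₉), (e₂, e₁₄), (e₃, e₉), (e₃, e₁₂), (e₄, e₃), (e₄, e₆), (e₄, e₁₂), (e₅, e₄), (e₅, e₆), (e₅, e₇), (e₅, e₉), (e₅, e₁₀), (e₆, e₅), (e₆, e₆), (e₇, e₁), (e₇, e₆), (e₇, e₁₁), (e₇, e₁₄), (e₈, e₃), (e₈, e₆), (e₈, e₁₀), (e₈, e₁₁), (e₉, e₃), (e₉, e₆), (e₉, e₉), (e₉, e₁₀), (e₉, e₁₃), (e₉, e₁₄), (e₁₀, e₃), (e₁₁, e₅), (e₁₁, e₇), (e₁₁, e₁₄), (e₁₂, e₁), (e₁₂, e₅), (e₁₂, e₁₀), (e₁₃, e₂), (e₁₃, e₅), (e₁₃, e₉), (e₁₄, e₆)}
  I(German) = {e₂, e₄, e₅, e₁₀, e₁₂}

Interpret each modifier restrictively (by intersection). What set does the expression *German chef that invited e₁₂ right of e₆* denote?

⟦that invited e₁₂⟧ = {x : ⟨x, e₁₂⟩ ∈ ⟦invited⟧} = {e₁, e₄, e₅, e₆, e₁₁, e₁₃, e₁₄}
⟦right of e₆⟧ = {x : ⟨x, e₆⟩ ∈ ⟦right of⟧} = {e₁, e₂, e₄, e₅, e₆, e₇, e₈, e₉, e₁₄}
⟦chef⟧ = {e₁, e₂, e₃, e₅, e₆, e₈, e₉, e₁₁, e₁₃, e₁₄}
… ∩ ⟦that invited e₁₂⟧ = {e₁, e₂, e₃, e₅, e₆, e₈, e₉, e₁₁, e₁₃, e₁₄} ∩ {e₁, e₄, e₅, e₆, e₁₁, e₁₃, e₁₄} = {e₁, e₅, e₆, e₁₁, e₁₃, e₁₄}
… ∩ ⟦right of e₆⟧ = {e₁, e₅, e₆, e₁₁, e₁₃, e₁₄} ∩ {e₁, e₂, e₄, e₅, e₆, e₇, e₈, e₉, e₁₄} = {e₁, e₅, e₆, e₁₄}
… ∩ ⟦German⟧ = {e₁, e₅, e₆, e₁₄} ∩ {e₂, e₄, e₅, e₁₀, e₁₂} = {e₅}
So ⟦German chef that invited e₁₂ right of e₆⟧ = {e₅}.

{e₅}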